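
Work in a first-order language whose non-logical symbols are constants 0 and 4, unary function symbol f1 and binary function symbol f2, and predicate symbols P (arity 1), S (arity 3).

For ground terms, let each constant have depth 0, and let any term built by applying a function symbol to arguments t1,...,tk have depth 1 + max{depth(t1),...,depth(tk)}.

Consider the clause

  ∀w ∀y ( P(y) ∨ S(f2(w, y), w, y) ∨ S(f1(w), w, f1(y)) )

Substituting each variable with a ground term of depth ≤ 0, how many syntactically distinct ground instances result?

4

Ground terms of depth ≤ 0:
  Write N_k for the number of ground terms of depth ≤ k. A term of depth ≤ k is either a constant or a function symbol applied to arguments of depth ≤ k−1, so N_k = 2 + N_{k-1} + N_{k-1}^2.
  N_0 = 2
  Explicitly: 0, 4.
So there are 2 ground terms available for substitution.
There are 2 variables to instantiate (w, y), each occurring in at least one literal, so different choices give different ground instances.
Number of ground instances = 2^2 = 4.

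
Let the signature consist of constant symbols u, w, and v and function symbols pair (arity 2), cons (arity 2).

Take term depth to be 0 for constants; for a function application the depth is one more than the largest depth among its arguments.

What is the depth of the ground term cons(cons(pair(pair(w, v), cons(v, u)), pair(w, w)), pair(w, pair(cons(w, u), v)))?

4

depth(pair(w, v)) = 1 + max(0, 0) = 1
depth(cons(v, u)) = 1 + max(0, 0) = 1
depth(pair(pair(w, v), cons(v, u))) = 1 + max(1, 1) = 2
depth(pair(w, w)) = 1 + max(0, 0) = 1
depth(cons(pair(pair(w, v), cons(v, u)), pair(w, w))) = 1 + max(2, 1) = 3
depth(cons(w, u)) = 1 + max(0, 0) = 1
depth(pair(cons(w, u), v)) = 1 + max(1, 0) = 2
depth(pair(w, pair(cons(w, u), v))) = 1 + max(0, 2) = 3
depth(cons(cons(pair(pair(w, v), cons(v, u)), pair(w, w)), pair(w, pair(cons(w, u), v)))) = 1 + max(3, 3) = 4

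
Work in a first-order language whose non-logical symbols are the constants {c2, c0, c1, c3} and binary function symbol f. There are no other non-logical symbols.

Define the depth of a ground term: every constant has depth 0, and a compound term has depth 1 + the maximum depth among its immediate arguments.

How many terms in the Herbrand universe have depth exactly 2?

Count level by level. With function symbols f/2, the terms of depth ≤ k are the 4 constants together with each function applied to depth-≤(k−1) tuples, so N_k = 4 + N_{k-1}^2.
N_0 = 4
N_1 = 4 + 4^2 = 20
N_2 = 4 + 20^2 = 404
Terms of depth exactly 2: N_2 − N_1 = 404 − 20 = 384.

384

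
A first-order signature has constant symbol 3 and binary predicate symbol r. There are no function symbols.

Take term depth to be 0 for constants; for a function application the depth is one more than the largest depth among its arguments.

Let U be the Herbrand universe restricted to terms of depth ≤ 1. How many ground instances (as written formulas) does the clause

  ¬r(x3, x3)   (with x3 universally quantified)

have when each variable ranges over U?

1

Ground terms of depth ≤ 1:
  With no function symbols every ground term is a constant, so there is exactly 1 ground term at every depth bound.
  N_0 = 1
  N_1 = 1
  Explicitly: 3.
So there is exactly 1 ground term available for substitution.
The body mentions the single quantified variable x3; since ground terms form a free algebra, no two substitutions collapse to the same formula.
Number of ground instances = 1.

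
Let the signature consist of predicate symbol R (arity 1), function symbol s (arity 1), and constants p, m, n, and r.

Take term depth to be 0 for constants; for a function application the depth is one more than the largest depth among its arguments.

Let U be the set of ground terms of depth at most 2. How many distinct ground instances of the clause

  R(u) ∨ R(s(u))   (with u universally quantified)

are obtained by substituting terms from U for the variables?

12

Ground terms of depth ≤ 2:
  Let N_k = |{terms of depth ≤ k}|. Then N_0 = 4 and N_k = 4 + N_{k-1} for k ≥ 1 (one summand per function symbol, arity giving the exponent).
  N_0 = 4
  N_1 = 4 + 4 = 8
  N_2 = 4 + 8 = 12
So there are 12 ground terms available for substitution.
The variable u ranges independently over the available ground terms, and distinct assignments produce distinct instances.
Number of ground instances = 12.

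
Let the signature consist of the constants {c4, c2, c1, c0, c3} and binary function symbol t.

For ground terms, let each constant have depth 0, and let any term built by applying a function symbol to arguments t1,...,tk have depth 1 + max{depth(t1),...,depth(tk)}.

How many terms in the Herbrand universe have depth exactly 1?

25

Let N_k count ground terms of depth at most k. Each non-constant term of depth ≤ k is some function symbol applied to depth-≤(k−1) arguments, giving N_k = 5 + N_{k-1}^2.
N_0 = 5
N_1 = 5 + 5^2 = 30
Terms of depth exactly 1: N_1 − N_0 = 30 − 5 = 25.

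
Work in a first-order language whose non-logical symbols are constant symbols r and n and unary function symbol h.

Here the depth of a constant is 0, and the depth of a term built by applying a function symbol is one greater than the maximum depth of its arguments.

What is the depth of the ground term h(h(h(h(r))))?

4

depth(h(r)) = 1 + depth(r) = 1 + 0 = 1
depth(h(h(r))) = 1 + depth(h(r)) = 1 + 1 = 2
depth(h(h(h(r)))) = 1 + depth(h(h(r))) = 1 + 2 = 3
depth(h(h(h(h(r))))) = 1 + depth(h(h(h(r)))) = 1 + 3 = 4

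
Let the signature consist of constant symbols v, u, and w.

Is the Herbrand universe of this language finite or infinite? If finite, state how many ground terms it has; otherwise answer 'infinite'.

3

There are no function symbols, so every ground term is one of the 3 constants.
The Herbrand universe is {v, u, w}, which is finite with 3 elements.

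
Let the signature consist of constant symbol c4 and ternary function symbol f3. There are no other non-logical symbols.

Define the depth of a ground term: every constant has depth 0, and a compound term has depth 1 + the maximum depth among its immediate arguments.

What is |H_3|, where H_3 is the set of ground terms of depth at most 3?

Count level by level. With function symbols f3/3, the terms of depth ≤ k are the 1 constant together with each function applied to depth-≤(k−1) tuples, so N_k = 1 + N_{k-1}^3.
N_0 = 1
N_1 = 1 + 1^3 = 2
N_2 = 1 + 2^3 = 9
N_3 = 1 + 9^3 = 730

730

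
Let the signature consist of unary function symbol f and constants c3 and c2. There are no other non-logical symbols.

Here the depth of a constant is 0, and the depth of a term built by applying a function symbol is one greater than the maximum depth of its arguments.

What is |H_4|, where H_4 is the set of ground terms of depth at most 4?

Let N_k = |{terms of depth ≤ k}|. Then N_0 = 2 and N_k = 2 + N_{k-1} for k ≥ 1 (one summand per function symbol, arity giving the exponent).
N_0 = 2
N_1 = 2 + 2 = 4
N_2 = 2 + 4 = 6
N_3 = 2 + 6 = 8
N_4 = 2 + 8 = 10

10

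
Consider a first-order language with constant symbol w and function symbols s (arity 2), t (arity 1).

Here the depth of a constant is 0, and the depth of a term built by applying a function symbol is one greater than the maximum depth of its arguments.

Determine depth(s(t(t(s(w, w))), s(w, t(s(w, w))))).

4

depth(s(w, w)) = 1 + max(0, 0) = 1
depth(t(s(w, w))) = 1 + depth(s(w, w)) = 1 + 1 = 2
depth(t(t(s(w, w)))) = 1 + depth(t(s(w, w))) = 1 + 2 = 3
depth(s(w, t(s(w, w)))) = 1 + max(0, 2) = 3
depth(s(t(t(s(w, w))), s(w, t(s(w, w))))) = 1 + max(3, 3) = 4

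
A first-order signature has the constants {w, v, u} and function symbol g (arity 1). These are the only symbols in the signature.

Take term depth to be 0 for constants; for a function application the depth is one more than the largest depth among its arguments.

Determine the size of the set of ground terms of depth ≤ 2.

Count level by level. With function symbols g/1, the terms of depth ≤ k are the 3 constants together with each function applied to depth-≤(k−1) tuples, so N_k = 3 + N_{k-1}.
N_0 = 3
N_1 = 3 + 3 = 6
N_2 = 3 + 6 = 9

9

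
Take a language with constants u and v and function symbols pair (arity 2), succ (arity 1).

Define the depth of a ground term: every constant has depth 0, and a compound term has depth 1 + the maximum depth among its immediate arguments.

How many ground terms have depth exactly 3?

Let N_k = |{terms of depth ≤ k}|. Then N_0 = 2 and N_k = 2 + N_{k-1}^2 + N_{k-1} for k ≥ 1 (one summand per function symbol, arity giving the exponent).
N_0 = 2
N_1 = 2 + 2^2 + 2 = 8
N_2 = 2 + 8^2 + 8 = 74
N_3 = 2 + 74^2 + 74 = 5552
Terms of depth exactly 3: N_3 − N_2 = 5552 − 74 = 5478.

5478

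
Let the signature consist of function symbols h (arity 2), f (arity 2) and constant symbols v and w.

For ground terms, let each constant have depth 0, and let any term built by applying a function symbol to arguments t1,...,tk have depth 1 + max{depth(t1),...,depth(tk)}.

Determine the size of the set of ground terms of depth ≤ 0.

Write N_k for the number of ground terms of depth ≤ k. A term of depth ≤ k is either a constant or a function symbol applied to arguments of depth ≤ k−1, so N_k = 2 + N_{k-1}^2 + N_{k-1}^2.
N_0 = 2
Explicitly: v, w.

2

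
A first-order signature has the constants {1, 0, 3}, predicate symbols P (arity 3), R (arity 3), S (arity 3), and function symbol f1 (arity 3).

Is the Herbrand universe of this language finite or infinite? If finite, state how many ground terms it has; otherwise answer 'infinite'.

infinite

The signature has at least one function symbol (f1, arity 3) and at least one constant (1).
Iterating f1 gives infinitely many distinct ground terms: 1, f1(1, 1, 1), f1(f1(1, 1, 1), f1(1, 1, 1), f1(1, 1, 1)), ...
So the Herbrand universe is infinite.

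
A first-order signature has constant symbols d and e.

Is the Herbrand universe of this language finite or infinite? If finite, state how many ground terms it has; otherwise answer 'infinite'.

There are no function symbols, so every ground term is one of the 2 constants.
The Herbrand universe is {d, e}, which is finite with 2 elements.

2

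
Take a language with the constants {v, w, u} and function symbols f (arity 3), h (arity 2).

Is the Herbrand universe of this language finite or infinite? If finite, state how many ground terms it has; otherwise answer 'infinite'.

infinite

The signature has at least one function symbol (f, arity 3) and at least one constant (v).
Iterating f gives infinitely many distinct ground terms: v, f(v, v, v), f(f(v, v, v), f(v, v, v), f(v, v, v)), ...
So the Herbrand universe is infinite.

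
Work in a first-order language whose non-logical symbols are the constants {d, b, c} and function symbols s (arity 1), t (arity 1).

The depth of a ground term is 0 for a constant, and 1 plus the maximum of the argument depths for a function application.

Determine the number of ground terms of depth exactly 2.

Count level by level. With function symbols s/1, t/1, the terms of depth ≤ k are the 3 constants together with each function applied to depth-≤(k−1) tuples, so N_k = 3 + N_{k-1} + N_{k-1}.
N_0 = 3
N_1 = 3 + 3 + 3 = 9
N_2 = 3 + 9 + 9 = 21
Terms of depth exactly 2: N_2 − N_1 = 21 − 9 = 12.

12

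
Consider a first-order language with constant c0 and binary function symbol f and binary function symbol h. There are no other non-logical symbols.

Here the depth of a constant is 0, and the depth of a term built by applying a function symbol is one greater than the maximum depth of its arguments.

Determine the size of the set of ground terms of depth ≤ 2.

19

Let N_k count ground terms of depth at most k. Each non-constant term of depth ≤ k is some function symbol applied to depth-≤(k−1) arguments, giving N_k = 1 + N_{k-1}^2 + N_{k-1}^2.
N_0 = 1
N_1 = 1 + 1^2 + 1^2 = 3
N_2 = 1 + 3^2 + 3^2 = 19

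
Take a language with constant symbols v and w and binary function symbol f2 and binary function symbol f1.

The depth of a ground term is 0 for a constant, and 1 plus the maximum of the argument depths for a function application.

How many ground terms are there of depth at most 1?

Count level by level. With function symbols f2/2, f1/2, the terms of depth ≤ k are the 2 constants together with each function applied to depth-≤(k−1) tuples, so N_k = 2 + N_{k-1}^2 + N_{k-1}^2.
N_0 = 2
N_1 = 2 + 2^2 + 2^2 = 10
Explicitly: v, w, f2(v, v), f2(v, w), f2(w, v), f2(w, w), f1(v, v), f1(v, w), f1(w, v), f1(w, w).

10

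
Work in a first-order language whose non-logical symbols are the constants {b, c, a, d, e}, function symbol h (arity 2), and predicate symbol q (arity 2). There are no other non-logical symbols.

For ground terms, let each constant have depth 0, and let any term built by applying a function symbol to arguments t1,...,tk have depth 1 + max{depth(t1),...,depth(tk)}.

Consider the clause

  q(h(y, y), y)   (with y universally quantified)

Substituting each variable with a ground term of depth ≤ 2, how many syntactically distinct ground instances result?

905

Ground terms of depth ≤ 2:
  Let N_k = |{terms of depth ≤ k}|. Then N_0 = 5 and N_k = 5 + N_{k-1}^2 for k ≥ 1 (one summand per function symbol, arity giving the exponent).
  N_0 = 5
  N_1 = 5 + 5^2 = 30
  N_2 = 5 + 30^2 = 905
So there are 905 ground terms available for substitution.
The body mentions the single quantified variable y; since ground terms form a free algebra, no two substitutions collapse to the same formula.
Number of ground instances = 905.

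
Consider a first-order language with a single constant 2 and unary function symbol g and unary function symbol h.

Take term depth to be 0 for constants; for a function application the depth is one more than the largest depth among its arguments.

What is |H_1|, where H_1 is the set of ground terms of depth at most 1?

3

If N_k denotes the number of depth-≤k ground terms, the 1 constant gives N_0 = 1, and each function symbol of arity r contributes N_{k-1}^r new terms at level k: N_k = 1 + N_{k-1} + N_{k-1}.
N_0 = 1
N_1 = 1 + 1 + 1 = 3
Explicitly: 2, g(2), h(2).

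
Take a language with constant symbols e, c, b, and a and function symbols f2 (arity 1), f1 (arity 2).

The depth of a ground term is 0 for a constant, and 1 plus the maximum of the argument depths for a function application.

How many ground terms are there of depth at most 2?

Write N_k for the number of ground terms of depth ≤ k. A term of depth ≤ k is either a constant or a function symbol applied to arguments of depth ≤ k−1, so N_k = 4 + N_{k-1} + N_{k-1}^2.
N_0 = 4
N_1 = 4 + 4 + 4^2 = 24
N_2 = 4 + 24 + 24^2 = 604

604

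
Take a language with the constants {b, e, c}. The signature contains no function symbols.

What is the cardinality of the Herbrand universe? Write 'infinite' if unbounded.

There are no function symbols, so every ground term is one of the 3 constants.
The Herbrand universe is {b, e, c}, which is finite with 3 elements.

3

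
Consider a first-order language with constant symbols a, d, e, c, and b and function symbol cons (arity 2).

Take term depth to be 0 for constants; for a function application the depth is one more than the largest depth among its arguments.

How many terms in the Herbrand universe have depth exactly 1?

Let N_k = |{terms of depth ≤ k}|. Then N_0 = 5 and N_k = 5 + N_{k-1}^2 for k ≥ 1 (one summand per function symbol, arity giving the exponent).
N_0 = 5
N_1 = 5 + 5^2 = 30
Terms of depth exactly 1: N_1 − N_0 = 30 − 5 = 25.

25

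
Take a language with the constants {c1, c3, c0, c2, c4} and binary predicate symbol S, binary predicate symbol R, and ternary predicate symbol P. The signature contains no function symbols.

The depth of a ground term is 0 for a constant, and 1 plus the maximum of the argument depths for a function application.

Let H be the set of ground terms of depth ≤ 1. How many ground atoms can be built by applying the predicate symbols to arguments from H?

175

First count ground terms of depth ≤ 1.
With no function symbols every ground term is a constant, so there are exactly 5 ground terms at every depth bound.
N_0 = 5
N_1 = 5
Explicitly: c1, c3, c0, c2, c4.
So |H| = 5.
A ground atom is a predicate applied to a tuple of terms from H, so the count is the sum over predicates of |H|^arity:
  S: 5^2 = 25;  R: 5^2 = 25;  P: 5^3 = 125
Total ground atoms: 25 + 25 + 125 = 175.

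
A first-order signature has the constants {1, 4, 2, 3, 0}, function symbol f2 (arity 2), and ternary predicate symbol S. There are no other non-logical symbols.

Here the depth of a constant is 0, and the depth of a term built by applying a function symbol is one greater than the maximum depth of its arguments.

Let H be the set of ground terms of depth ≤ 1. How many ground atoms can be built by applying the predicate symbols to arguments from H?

First count ground terms of depth ≤ 1.
Let N_k = |{terms of depth ≤ k}|. Then N_0 = 5 and N_k = 5 + N_{k-1}^2 for k ≥ 1 (one summand per function symbol, arity giving the exponent).
N_0 = 5
N_1 = 5 + 5^2 = 30
So |H| = 30.
For each predicate symbol, the number of ground atoms is |H| raised to its arity; summing:
  S: 30^3 = 27000
Total ground atoms: 27000.

27000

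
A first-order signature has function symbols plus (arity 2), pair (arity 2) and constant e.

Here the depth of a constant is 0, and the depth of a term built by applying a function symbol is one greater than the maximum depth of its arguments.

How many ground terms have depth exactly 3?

704

If N_k denotes the number of depth-≤k ground terms, the 1 constant gives N_0 = 1, and each function symbol of arity r contributes N_{k-1}^r new terms at level k: N_k = 1 + N_{k-1}^2 + N_{k-1}^2.
N_0 = 1
N_1 = 1 + 1^2 + 1^2 = 3
N_2 = 1 + 3^2 + 3^2 = 19
N_3 = 1 + 19^2 + 19^2 = 723
Terms of depth exactly 3: N_3 − N_2 = 723 − 19 = 704.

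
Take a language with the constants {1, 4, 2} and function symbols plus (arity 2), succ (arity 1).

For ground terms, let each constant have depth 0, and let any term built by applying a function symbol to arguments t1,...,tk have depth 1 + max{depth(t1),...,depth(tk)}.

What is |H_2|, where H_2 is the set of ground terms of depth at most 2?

Count level by level. With function symbols plus/2, succ/1, the terms of depth ≤ k are the 3 constants together with each function applied to depth-≤(k−1) tuples, so N_k = 3 + N_{k-1}^2 + N_{k-1}.
N_0 = 3
N_1 = 3 + 3^2 + 3 = 15
N_2 = 3 + 15^2 + 15 = 243

243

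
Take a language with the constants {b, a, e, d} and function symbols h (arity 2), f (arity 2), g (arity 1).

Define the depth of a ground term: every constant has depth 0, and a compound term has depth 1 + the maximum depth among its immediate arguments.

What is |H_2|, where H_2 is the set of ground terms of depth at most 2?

3244

Write N_k for the number of ground terms of depth ≤ k. A term of depth ≤ k is either a constant or a function symbol applied to arguments of depth ≤ k−1, so N_k = 4 + N_{k-1}^2 + N_{k-1}^2 + N_{k-1}.
N_0 = 4
N_1 = 4 + 4^2 + 4^2 + 4 = 40
N_2 = 4 + 40^2 + 40^2 + 40 = 3244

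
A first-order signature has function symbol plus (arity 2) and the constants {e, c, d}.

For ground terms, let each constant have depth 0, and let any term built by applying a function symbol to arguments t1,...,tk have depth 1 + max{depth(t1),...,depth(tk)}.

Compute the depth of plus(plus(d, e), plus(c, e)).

2

depth(plus(d, e)) = 1 + max(0, 0) = 1
depth(plus(c, e)) = 1 + max(0, 0) = 1
depth(plus(plus(d, e), plus(c, e))) = 1 + max(1, 1) = 2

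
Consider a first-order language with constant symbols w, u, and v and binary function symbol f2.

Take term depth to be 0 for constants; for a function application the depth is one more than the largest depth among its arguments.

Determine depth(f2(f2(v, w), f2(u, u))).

depth(f2(v, w)) = 1 + max(0, 0) = 1
depth(f2(u, u)) = 1 + max(0, 0) = 1
depth(f2(f2(v, w), f2(u, u))) = 1 + max(1, 1) = 2

2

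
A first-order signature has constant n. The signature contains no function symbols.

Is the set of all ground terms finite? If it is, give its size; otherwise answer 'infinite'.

1

There are no function symbols, so the only ground term is the single constant.
The Herbrand universe is {n}, finite with 1 element.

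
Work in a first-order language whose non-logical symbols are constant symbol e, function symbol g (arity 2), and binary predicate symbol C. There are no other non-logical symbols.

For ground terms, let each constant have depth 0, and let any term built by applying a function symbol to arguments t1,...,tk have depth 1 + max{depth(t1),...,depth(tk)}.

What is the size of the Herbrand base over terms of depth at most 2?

25

First count ground terms of depth ≤ 2.
If N_k denotes the number of depth-≤k ground terms, the 1 constant gives N_0 = 1, and each function symbol of arity r contributes N_{k-1}^r new terms at level k: N_k = 1 + N_{k-1}^2.
N_0 = 1
N_1 = 1 + 1^2 = 2
N_2 = 1 + 2^2 = 5
Explicitly: e, g(e, e), g(e, g(e, e)), g(g(e, e), e), g(g(e, e), g(e, e)).
So |H| = 5.
For each predicate symbol, the number of ground atoms is |H| raised to its arity; summing:
  C: 5^2 = 25
Total ground atoms: 25.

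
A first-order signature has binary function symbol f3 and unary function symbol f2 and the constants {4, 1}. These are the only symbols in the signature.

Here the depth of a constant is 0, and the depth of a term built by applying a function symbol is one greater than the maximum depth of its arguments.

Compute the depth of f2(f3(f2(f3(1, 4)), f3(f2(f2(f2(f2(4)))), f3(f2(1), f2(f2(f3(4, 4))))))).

depth(f3(1, 4)) = 1 + max(0, 0) = 1
depth(f2(f3(1, 4))) = 1 + depth(f3(1, 4)) = 1 + 1 = 2
depth(f2(4)) = 1 + depth(4) = 1 + 0 = 1
depth(f2(f2(4))) = 1 + depth(f2(4)) = 1 + 1 = 2
depth(f2(f2(f2(4)))) = 1 + depth(f2(f2(4))) = 1 + 2 = 3
depth(f2(f2(f2(f2(4))))) = 1 + depth(f2(f2(f2(4)))) = 1 + 3 = 4
depth(f2(1)) = 1 + depth(1) = 1 + 0 = 1
depth(f3(4, 4)) = 1 + max(0, 0) = 1
depth(f2(f3(4, 4))) = 1 + depth(f3(4, 4)) = 1 + 1 = 2
depth(f2(f2(f3(4, 4)))) = 1 + depth(f2(f3(4, 4))) = 1 + 2 = 3
depth(f3(f2(1), f2(f2(f3(4, 4))))) = 1 + max(1, 3) = 4
depth(f3(f2(f2(f2(f2(4)))), f3(f2(1), f2(f2(f3(4, 4)))))) = 1 + max(4, 4) = 5
depth(f3(f2(f3(1, 4)), f3(f2(f2(f2(f2(4)))), f3(f2(1), f2(f2(f3(4, 4))))))) = 1 + max(2, 5) = 6
depth(f2(f3(f2(f3(1, 4)), f3(f2(f2(f2(f2(4)))), f3(f2(1), f2(f2(f3(4, 4)))))))) = 1 + depth(f3(f2(f3(1, 4)), f3(f2(f2(f2(f2(4)))), f3(f2(1), f2(f2(f3(4, 4))))))) = 1 + 6 = 7

7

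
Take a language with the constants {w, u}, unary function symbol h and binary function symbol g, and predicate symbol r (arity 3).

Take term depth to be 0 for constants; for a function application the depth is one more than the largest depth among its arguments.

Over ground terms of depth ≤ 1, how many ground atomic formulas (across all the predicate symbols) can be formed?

First count ground terms of depth ≤ 1.
Let N_k count ground terms of depth at most k. Each non-constant term of depth ≤ k is some function symbol applied to depth-≤(k−1) arguments, giving N_k = 2 + N_{k-1} + N_{k-1}^2.
N_0 = 2
N_1 = 2 + 2 + 2^2 = 8
So |H| = 8.
Each predicate of arity r yields |H|^r ground atoms (one per choice of an r-tuple from H):
  r: 8^3 = 512
Total ground atoms: 512.

512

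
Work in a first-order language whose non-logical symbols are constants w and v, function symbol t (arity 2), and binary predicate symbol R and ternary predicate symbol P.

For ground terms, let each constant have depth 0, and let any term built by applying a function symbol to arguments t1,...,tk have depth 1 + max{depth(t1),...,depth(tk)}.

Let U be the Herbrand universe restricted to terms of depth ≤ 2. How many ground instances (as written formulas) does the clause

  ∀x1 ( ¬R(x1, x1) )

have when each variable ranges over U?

38

Ground terms of depth ≤ 2:
  Let N_k count ground terms of depth at most k. Each non-constant term of depth ≤ k is some function symbol applied to depth-≤(k−1) arguments, giving N_k = 2 + N_{k-1}^2.
  N_0 = 2
  N_1 = 2 + 2^2 = 6
  N_2 = 2 + 6^2 = 38
So there are 38 ground terms available for substitution.
The body mentions the single quantified variable x1; since ground terms form a free algebra, no two substitutions collapse to the same formula.
Number of ground instances = 38.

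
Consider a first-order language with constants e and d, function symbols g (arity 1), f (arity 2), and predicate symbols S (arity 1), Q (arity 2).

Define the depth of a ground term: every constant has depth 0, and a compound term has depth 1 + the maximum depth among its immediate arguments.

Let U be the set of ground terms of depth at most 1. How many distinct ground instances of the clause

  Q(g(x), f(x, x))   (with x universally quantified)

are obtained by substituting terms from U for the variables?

8

Ground terms of depth ≤ 1:
  Let N_k = |{terms of depth ≤ k}|. Then N_0 = 2 and N_k = 2 + N_{k-1} + N_{k-1}^2 for k ≥ 1 (one summand per function symbol, arity giving the exponent).
  N_0 = 2
  N_1 = 2 + 2 + 2^2 = 8
  Explicitly: e, d, g(e), g(d), f(e, e), f(e, d), f(d, e), f(d, d).
So there are 8 ground terms available for substitution.
The variable x ranges independently over the available ground terms, and distinct assignments produce distinct instances.
Number of ground instances = 8.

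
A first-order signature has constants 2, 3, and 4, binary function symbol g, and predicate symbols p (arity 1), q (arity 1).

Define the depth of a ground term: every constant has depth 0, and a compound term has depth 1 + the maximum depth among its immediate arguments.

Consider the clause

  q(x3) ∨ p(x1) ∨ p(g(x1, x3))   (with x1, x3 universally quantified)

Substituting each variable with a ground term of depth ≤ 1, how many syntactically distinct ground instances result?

Ground terms of depth ≤ 1:
  Let N_k = |{terms of depth ≤ k}|. Then N_0 = 3 and N_k = 3 + N_{k-1}^2 for k ≥ 1 (one summand per function symbol, arity giving the exponent).
  N_0 = 3
  N_1 = 3 + 3^2 = 12
  Explicitly: 2, 3, 4, g(2, 2), g(2, 3), g(2, 4), g(3, 2), g(3, 3), g(3, 4), g(4, 2), g(4, 3), g(4, 4).
So there are 12 ground terms available for substitution.
The body mentions every one of the 2 quantified variables; since ground terms form a free algebra, no two substitutions collapse to the same formula.
Number of ground instances = 12^2 = 144.

144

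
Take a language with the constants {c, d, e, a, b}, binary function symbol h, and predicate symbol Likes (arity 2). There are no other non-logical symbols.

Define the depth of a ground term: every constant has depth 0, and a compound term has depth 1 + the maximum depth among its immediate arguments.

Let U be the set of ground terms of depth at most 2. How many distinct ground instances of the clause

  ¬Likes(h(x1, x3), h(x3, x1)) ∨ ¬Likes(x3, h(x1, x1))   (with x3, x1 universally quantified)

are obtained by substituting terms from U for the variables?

819025

Ground terms of depth ≤ 2:
  If N_k denotes the number of depth-≤k ground terms, the 5 constants give N_0 = 5, and each function symbol of arity r contributes N_{k-1}^r new terms at level k: N_k = 5 + N_{k-1}^2.
  N_0 = 5
  N_1 = 5 + 5^2 = 30
  N_2 = 5 + 30^2 = 905
So there are 905 ground terms available for substitution.
Each of x3, x1 ranges independently over the available ground terms, and distinct assignments produce distinct instances.
Number of ground instances = 905^2 = 819025.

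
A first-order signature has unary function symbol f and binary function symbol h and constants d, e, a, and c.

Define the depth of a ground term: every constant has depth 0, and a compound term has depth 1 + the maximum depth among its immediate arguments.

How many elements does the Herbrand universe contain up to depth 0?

4

Let N_k = |{terms of depth ≤ k}|. Then N_0 = 4 and N_k = 4 + N_{k-1} + N_{k-1}^2 for k ≥ 1 (one summand per function symbol, arity giving the exponent).
N_0 = 4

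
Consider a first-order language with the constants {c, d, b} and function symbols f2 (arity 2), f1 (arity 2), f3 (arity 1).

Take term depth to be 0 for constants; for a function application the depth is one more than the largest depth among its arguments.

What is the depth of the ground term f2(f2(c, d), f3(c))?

depth(f2(c, d)) = 1 + max(0, 0) = 1
depth(f3(c)) = 1 + depth(c) = 1 + 0 = 1
depth(f2(f2(c, d), f3(c))) = 1 + max(1, 1) = 2

2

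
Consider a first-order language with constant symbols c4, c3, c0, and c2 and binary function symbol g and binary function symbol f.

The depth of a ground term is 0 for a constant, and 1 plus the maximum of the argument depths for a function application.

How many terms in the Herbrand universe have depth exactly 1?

Let N_k = |{terms of depth ≤ k}|. Then N_0 = 4 and N_k = 4 + N_{k-1}^2 + N_{k-1}^2 for k ≥ 1 (one summand per function symbol, arity giving the exponent).
N_0 = 4
N_1 = 4 + 4^2 + 4^2 = 36
Terms of depth exactly 1: N_1 − N_0 = 36 − 4 = 32.

32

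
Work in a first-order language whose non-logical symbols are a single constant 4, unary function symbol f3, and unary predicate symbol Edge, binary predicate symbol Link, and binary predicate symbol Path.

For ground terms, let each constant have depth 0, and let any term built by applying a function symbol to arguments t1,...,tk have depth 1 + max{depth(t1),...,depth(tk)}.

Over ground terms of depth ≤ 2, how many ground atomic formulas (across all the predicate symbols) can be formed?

First count ground terms of depth ≤ 2.
Write N_k for the number of ground terms of depth ≤ k. A term of depth ≤ k is either a constant or a function symbol applied to arguments of depth ≤ k−1, so N_k = 1 + N_{k-1}.
N_0 = 1
N_1 = 1 + 1 = 2
N_2 = 1 + 2 = 3
So |H| = 3.
Each predicate of arity r yields |H|^r ground atoms (one per choice of an r-tuple from H):
  Edge: 3;  Link: 3^2 = 9;  Path: 3^2 = 9
Total ground atoms: 3 + 9 + 9 = 21.

21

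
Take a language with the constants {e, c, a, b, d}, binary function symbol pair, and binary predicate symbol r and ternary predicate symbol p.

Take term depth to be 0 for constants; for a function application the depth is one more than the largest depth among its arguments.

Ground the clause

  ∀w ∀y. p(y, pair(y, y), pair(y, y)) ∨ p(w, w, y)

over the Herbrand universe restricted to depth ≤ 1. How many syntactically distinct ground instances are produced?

900

Ground terms of depth ≤ 1:
  Write N_k for the number of ground terms of depth ≤ k. A term of depth ≤ k is either a constant or a function symbol applied to arguments of depth ≤ k−1, so N_k = 5 + N_{k-1}^2.
  N_0 = 5
  N_1 = 5 + 5^2 = 30
So there are 30 ground terms available for substitution.
Each of w, y ranges independently over the available ground terms, and distinct assignments produce distinct instances.
Number of ground instances = 30^2 = 900.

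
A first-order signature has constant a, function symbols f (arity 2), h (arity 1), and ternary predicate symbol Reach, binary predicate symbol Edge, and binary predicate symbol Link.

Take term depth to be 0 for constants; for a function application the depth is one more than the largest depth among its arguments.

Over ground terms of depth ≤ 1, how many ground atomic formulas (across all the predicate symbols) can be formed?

45

First count ground terms of depth ≤ 1.
Let N_k count ground terms of depth at most k. Each non-constant term of depth ≤ k is some function symbol applied to depth-≤(k−1) arguments, giving N_k = 1 + N_{k-1}^2 + N_{k-1}.
N_0 = 1
N_1 = 1 + 1^2 + 1 = 3
Explicitly: a, f(a, a), h(a).
So |H| = 3.
Ground atoms are formed by filling each argument slot of a predicate with a term from H, so an r-ary predicate gives |H|^r atoms:
  Reach: 3^3 = 27;  Edge: 3^2 = 9;  Link: 3^2 = 9
Total ground atoms: 27 + 9 + 9 = 45.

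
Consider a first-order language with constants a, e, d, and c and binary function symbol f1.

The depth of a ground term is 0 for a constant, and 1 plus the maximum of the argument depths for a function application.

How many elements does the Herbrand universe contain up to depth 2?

Let N_k count ground terms of depth at most k. Each non-constant term of depth ≤ k is some function symbol applied to depth-≤(k−1) arguments, giving N_k = 4 + N_{k-1}^2.
N_0 = 4
N_1 = 4 + 4^2 = 20
N_2 = 4 + 20^2 = 404

404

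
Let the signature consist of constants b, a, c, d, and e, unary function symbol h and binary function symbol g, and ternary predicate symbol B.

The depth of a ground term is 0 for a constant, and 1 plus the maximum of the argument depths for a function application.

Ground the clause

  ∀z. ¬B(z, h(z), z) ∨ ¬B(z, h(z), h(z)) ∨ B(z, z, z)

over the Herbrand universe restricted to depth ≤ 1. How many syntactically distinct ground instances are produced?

35

Ground terms of depth ≤ 1:
  Let N_k count ground terms of depth at most k. Each non-constant term of depth ≤ k is some function symbol applied to depth-≤(k−1) arguments, giving N_k = 5 + N_{k-1} + N_{k-1}^2.
  N_0 = 5
  N_1 = 5 + 5 + 5^2 = 35
So there are 35 ground terms available for substitution.
The variable z ranges independently over the available ground terms, and distinct assignments produce distinct instances.
Number of ground instances = 35.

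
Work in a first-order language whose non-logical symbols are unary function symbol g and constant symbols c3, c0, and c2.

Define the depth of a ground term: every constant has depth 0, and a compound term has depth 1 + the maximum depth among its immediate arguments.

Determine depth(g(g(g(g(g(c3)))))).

depth(g(c3)) = 1 + depth(c3) = 1 + 0 = 1
depth(g(g(c3))) = 1 + depth(g(c3)) = 1 + 1 = 2
depth(g(g(g(c3)))) = 1 + depth(g(g(c3))) = 1 + 2 = 3
depth(g(g(g(g(c3))))) = 1 + depth(g(g(g(c3)))) = 1 + 3 = 4
depth(g(g(g(g(g(c3)))))) = 1 + depth(g(g(g(g(c3))))) = 1 + 4 = 5

5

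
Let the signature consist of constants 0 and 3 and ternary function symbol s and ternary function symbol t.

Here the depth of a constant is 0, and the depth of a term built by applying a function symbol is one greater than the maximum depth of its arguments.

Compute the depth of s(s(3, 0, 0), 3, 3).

depth(s(3, 0, 0)) = 1 + max(0, 0, 0) = 1
depth(s(s(3, 0, 0), 3, 3)) = 1 + max(1, 0, 0) = 2

2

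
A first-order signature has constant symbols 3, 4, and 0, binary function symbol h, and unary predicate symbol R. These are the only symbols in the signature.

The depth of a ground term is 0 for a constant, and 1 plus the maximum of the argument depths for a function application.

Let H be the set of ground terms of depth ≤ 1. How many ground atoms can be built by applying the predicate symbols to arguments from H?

First count ground terms of depth ≤ 1.
Let N_k = |{terms of depth ≤ k}|. Then N_0 = 3 and N_k = 3 + N_{k-1}^2 for k ≥ 1 (one summand per function symbol, arity giving the exponent).
N_0 = 3
N_1 = 3 + 3^2 = 12
Explicitly: 3, 4, 0, h(3, 3), h(3, 4), h(3, 0), h(4, 3), h(4, 4), h(4, 0), h(0, 3), h(0, 4), h(0, 0).
So |H| = 12.
For each predicate symbol, the number of ground atoms is |H| raised to its arity; summing:
  R: 12
Total ground atoms: 12.

12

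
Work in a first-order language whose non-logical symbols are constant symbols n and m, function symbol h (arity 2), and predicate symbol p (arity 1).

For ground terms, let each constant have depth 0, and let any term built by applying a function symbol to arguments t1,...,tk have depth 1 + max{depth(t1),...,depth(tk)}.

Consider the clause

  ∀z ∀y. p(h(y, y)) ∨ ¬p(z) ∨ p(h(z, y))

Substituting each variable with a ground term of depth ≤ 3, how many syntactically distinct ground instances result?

2090916

Ground terms of depth ≤ 3:
  Let N_k count ground terms of depth at most k. Each non-constant term of depth ≤ k is some function symbol applied to depth-≤(k−1) arguments, giving N_k = 2 + N_{k-1}^2.
  N_0 = 2
  N_1 = 2 + 2^2 = 6
  N_2 = 2 + 6^2 = 38
  N_3 = 2 + 38^2 = 1446
So there are 1446 ground terms available for substitution.
The clause has 2 distinct variables (z, y), each appearing in the body. In the free term algebra distinct substitutions yield syntactically distinct ground instances.
Number of ground instances = 1446^2 = 2090916.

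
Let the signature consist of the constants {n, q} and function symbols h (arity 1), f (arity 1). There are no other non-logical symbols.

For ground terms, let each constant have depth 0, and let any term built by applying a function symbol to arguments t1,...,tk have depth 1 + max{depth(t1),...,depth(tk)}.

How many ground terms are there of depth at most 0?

If N_k denotes the number of depth-≤k ground terms, the 2 constants give N_0 = 2, and each function symbol of arity r contributes N_{k-1}^r new terms at level k: N_k = 2 + N_{k-1} + N_{k-1}.
N_0 = 2
Explicitly: n, q.

2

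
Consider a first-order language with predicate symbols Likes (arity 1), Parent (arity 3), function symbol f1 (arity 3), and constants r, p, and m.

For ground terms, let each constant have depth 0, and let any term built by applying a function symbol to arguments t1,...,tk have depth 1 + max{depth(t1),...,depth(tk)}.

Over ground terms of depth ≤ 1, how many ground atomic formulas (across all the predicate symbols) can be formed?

First count ground terms of depth ≤ 1.
Let N_k = |{terms of depth ≤ k}|. Then N_0 = 3 and N_k = 3 + N_{k-1}^3 for k ≥ 1 (one summand per function symbol, arity giving the exponent).
N_0 = 3
N_1 = 3 + 3^3 = 30
So |H| = 30.
For each predicate symbol, the number of ground atoms is |H| raised to its arity; summing:
  Likes: 30;  Parent: 30^3 = 27000
Total ground atoms: 30 + 27000 = 27030.

27030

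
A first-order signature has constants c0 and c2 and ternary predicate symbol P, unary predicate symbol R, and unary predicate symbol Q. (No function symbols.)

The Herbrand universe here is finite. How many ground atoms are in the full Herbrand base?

12

With no function symbols, the Herbrand universe is just the 2 constants.
Ground atoms per predicate: P: 2^3 = 8, R: 2, Q: 2.
Herbrand base size = 8 + 2 + 2 = 12.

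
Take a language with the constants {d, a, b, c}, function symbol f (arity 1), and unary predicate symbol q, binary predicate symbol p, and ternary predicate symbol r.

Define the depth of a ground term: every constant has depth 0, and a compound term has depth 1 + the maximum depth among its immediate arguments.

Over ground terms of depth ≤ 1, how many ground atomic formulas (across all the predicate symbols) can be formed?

First count ground terms of depth ≤ 1.
If N_k denotes the number of depth-≤k ground terms, the 4 constants give N_0 = 4, and each function symbol of arity r contributes N_{k-1}^r new terms at level k: N_k = 4 + N_{k-1}.
N_0 = 4
N_1 = 4 + 4 = 8
Explicitly: d, a, b, c, f(d), f(a), f(b), f(c).
So |H| = 8.
For each predicate symbol, the number of ground atoms is |H| raised to its arity; summing:
  q: 8;  p: 8^2 = 64;  r: 8^3 = 512
Total ground atoms: 8 + 64 + 512 = 584.

584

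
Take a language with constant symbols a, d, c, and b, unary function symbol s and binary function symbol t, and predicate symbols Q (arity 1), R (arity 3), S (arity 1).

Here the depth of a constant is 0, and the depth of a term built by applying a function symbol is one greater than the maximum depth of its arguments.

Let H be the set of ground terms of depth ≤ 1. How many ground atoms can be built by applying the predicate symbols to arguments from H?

13872

First count ground terms of depth ≤ 1.
Count level by level. With function symbols s/1, t/2, the terms of depth ≤ k are the 4 constants together with each function applied to depth-≤(k−1) tuples, so N_k = 4 + N_{k-1} + N_{k-1}^2.
N_0 = 4
N_1 = 4 + 4 + 4^2 = 24
So |H| = 24.
Each predicate of arity r yields |H|^r ground atoms (one per choice of an r-tuple from H):
  Q: 24;  R: 24^3 = 13824;  S: 24
Total ground atoms: 24 + 13824 + 24 = 13872.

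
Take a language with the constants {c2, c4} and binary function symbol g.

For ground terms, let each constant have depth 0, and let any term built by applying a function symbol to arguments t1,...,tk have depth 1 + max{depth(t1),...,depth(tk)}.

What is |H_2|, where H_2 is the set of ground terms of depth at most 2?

Write N_k for the number of ground terms of depth ≤ k. A term of depth ≤ k is either a constant or a function symbol applied to arguments of depth ≤ k−1, so N_k = 2 + N_{k-1}^2.
N_0 = 2
N_1 = 2 + 2^2 = 6
N_2 = 2 + 6^2 = 38

38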